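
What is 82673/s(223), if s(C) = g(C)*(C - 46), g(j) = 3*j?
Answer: 82673/118413 ≈ 0.69818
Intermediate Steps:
s(C) = 3*C*(-46 + C) (s(C) = (3*C)*(C - 46) = (3*C)*(-46 + C) = 3*C*(-46 + C))
82673/s(223) = 82673/((3*223*(-46 + 223))) = 82673/((3*223*177)) = 82673/118413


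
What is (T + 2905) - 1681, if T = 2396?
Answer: 3620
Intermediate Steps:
(T + 2905) - 1681 = (2396 + 2905) - 1681 = 5301 - 1681 = 3620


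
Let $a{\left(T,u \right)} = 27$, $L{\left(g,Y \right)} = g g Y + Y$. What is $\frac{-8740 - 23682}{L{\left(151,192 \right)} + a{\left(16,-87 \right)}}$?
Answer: $- \frac{32422}{4378011} \approx -0.0074056$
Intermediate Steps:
$L{\left(g,Y \right)} = Y + Y g^{2}$ ($L{\left(g,Y \right)} = g^{2} Y + Y = Y g^{2} + Y = Y + Y g^{2}$)
$\frac{-8740 - 23682}{L{\left(151,192 \right)} + a{\left(16,-87 \right)}} = \frac{-8740 - 23682}{192 \left(1 + 151^{2}\right) + 27} = - \frac{32422}{192 \left(1 + 22801\right) + 27} = - \frac{32422}{192 \cdot 22802 + 27} = - \frac{32422}{4377984 + 27} = - \frac{32422}{4378011}$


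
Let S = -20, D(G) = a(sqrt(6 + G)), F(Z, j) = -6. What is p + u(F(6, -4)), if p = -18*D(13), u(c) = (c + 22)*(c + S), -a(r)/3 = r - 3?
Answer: -578 + 54*sqrt(19) ≈ -342.62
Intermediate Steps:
a(r) = 9 - 3*r (a(r) = -3*(r - 3) = -3*(-3 + r) = 9 - 3*r)
D(G) = 9 - 3*sqrt(6 + G)
u(c) = (-20 + c)*(22 + c) (u(c) = (c + 22)*(c - 20) = (22 + c)*(-20 + c) = (-20 + c)*(22 + c))
p = -162 + 54*sqrt(19) (p = -18*(9 - 3*sqrt(6 + 13)) = -18*(9 - 3*sqrt(19)) = -162 + 54*sqrt(19) ≈ 73.380)
p + u(F(6, -4)) = (-162 + 54*sqrt(19)) + (-440 + (-6)**2 + 2*(-6)) = (-162 + 54*sqrt(19)) + (-440 + 36 - 12) = (-162 + 54*sqrt(19)) - 416 = -578 + 54*sqrt(19)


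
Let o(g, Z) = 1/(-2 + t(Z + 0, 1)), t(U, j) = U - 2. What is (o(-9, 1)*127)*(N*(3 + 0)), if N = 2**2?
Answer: -508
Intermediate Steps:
N = 4
t(U, j) = -2 + U
o(g, Z) = 1/(-4 + Z) (o(g, Z) = 1/(-2 + (-2 + (Z + 0))) = 1/(-2 + (-2 + Z)) = 1/(-4 + Z))
(o(-9, 1)*127)*(N*(3 + 0)) = (127/(-4 + 1))*(4*(3 + 0)) = (127/(-3))*(4*3) = -1/3*127*12 = -127/3*12 = -508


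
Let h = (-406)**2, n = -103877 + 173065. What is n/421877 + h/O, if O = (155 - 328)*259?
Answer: -9491487208/2700434677 ≈ -3.5148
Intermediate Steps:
O = -44807 (O = -173*259 = -44807)
n = 69188
h = 164836
n/421877 + h/O = 69188/421877 + 164836/(-44807) = 69188*(1/421877) + 164836*(-1/44807) = 69188/421877 - 23548/6401 = -9491487208/2700434677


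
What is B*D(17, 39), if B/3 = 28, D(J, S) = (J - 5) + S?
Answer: 4284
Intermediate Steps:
D(J, S) = -5 + J + S (D(J, S) = (-5 + J) + S = -5 + J + S)
B = 84 (B = 3*28 = 84)
B*D(17, 39) = 84*(-5 + 17 + 39) = 84*51 = 4284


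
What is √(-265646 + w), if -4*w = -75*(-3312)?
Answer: I*√327746 ≈ 572.49*I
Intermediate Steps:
w = -62100 (w = -(-75)*(-3312)/4 = -¼*248400 = -62100)
√(-265646 + w) = √(-265646 - 62100) = √(-327746) = I*√327746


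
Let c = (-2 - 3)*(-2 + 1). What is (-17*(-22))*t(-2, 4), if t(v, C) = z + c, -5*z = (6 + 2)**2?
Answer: -14586/5 ≈ -2917.2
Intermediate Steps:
z = -64/5 (z = -(6 + 2)**2/5 = -1/5*8**2 = -1/5*64 = -64/5 ≈ -12.800)
c = 5 (c = -5*(-1) = 5)
t(v, C) = -39/5 (t(v, C) = -64/5 + 5 = -39/5)
(-17*(-22))*t(-2, 4) = -17*(-22)*(-39/5) = 374*(-39/5) = -14586/5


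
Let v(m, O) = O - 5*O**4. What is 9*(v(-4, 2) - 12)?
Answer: -810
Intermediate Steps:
9*(v(-4, 2) - 12) = 9*((2 - 5*2**4) - 12) = 9*((2 - 5*16) - 12) = 9*((2 - 80) - 12) = 9*(-78 - 12) = 9*(-90) = -810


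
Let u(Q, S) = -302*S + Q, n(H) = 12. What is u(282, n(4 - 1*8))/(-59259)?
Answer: 1114/19753 ≈ 0.056396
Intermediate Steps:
u(Q, S) = Q - 302*S
u(282, n(4 - 1*8))/(-59259) = (282 - 302*12)/(-59259) = (282 - 3624)*(-1/59259) = -3342*(-1/59259) = 1114/19753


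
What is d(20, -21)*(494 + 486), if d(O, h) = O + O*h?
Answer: -392000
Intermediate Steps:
d(20, -21)*(494 + 486) = (20*(1 - 21))*(494 + 486) = (20*(-20))*980 = -400*980 = -392000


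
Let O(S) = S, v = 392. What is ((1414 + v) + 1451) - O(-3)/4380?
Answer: 4755221/1460 ≈ 3257.0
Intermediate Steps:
((1414 + v) + 1451) - O(-3)/4380 = ((1414 + 392) + 1451) - (-3)/4380 = (1806 + 1451) - (-3)/4380 = 3257 - 1*(-1/1460) = 3257 + 1/1460 = 4755221/1460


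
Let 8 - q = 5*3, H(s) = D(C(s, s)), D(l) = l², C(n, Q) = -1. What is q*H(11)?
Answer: -7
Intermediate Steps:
H(s) = 1 (H(s) = (-1)² = 1)
q = -7 (q = 8 - 5*3 = 8 - 1*15 = 8 - 15 = -7)
q*H(11) = -7*1 = -7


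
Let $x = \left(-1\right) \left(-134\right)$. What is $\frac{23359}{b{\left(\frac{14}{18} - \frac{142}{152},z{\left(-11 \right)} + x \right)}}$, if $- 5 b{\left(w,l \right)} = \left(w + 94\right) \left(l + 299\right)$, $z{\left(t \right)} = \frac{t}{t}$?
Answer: $- \frac{5706270}{1989859} \approx -2.8677$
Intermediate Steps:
$x = 134$
$z{\left(t \right)} = 1$
$b{\left(w,l \right)} = - \frac{\left(94 + w\right) \left(299 + l\right)}{5}$ ($b{\left(w,l \right)} = - \frac{\left(w + 94\right) \left(l + 299\right)}{5} = - \frac{\left(94 + w\right) \left(299 + l\right)}{5}$)
$\frac{23359}{b{\left(\frac{14}{18} - \frac{142}{152},z{\left(-11 \right)} + x \right)}} = \frac{23359}{- \frac{28106}{5} - \frac{299 \left(\frac{14}{18} - \frac{142}{152}\right)}{5} - \frac{94 \left(1 + 134\right)}{5} - \frac{\left(1 + 134\right) \left(\frac{14}{18} - \frac{142}{152}\right)}{5}} = \frac{23359}{- \frac{28106}{5} - \frac{299 \left(14 \cdot \frac{1}{18} - \frac{71}{76}\right)}{5} - 2538 - 27 \left(14 \cdot \frac{1}{18} - \frac{71}{76}\right)} = \frac{23359}{- \frac{28106}{5} - \frac{299 \left(\frac{7}{9} - \frac{71}{76}\right)}{5} - 2538 - 27 \left(\frac{7}{9} - \frac{71}{76}\right)} = \frac{23359}{- \frac{28106}{5} - - \frac{31993}{3420} - 2538 - 27 \left(- \frac{107}{684}\right)} = \frac{23359}{- \frac{28106}{5} + \frac{31993}{3420} - 2538 + \frac{321}{76}} = \frac{23359}{- \frac{13929013}{1710}} = 23359 \left(- \frac{1710}{13929013}\right) = - \frac{5706270}{1989859}$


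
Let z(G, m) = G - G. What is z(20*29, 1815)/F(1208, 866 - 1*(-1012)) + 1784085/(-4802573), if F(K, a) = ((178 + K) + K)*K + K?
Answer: -1784085/4802573 ≈ -0.37149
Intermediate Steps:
F(K, a) = K + K*(178 + 2*K) (F(K, a) = (178 + 2*K)*K + K = K*(178 + 2*K) + K = K + K*(178 + 2*K))
z(G, m) = 0
z(20*29, 1815)/F(1208, 866 - 1*(-1012)) + 1784085/(-4802573) = 0/((1208*(179 + 2*1208))) + 1784085/(-4802573) = 0/((1208*(179 + 2416))) + 1784085*(-1/4802573) = 0/((1208*2595)) - 1784085/4802573 = 0/3134760 - 1784085/4802573 = 0*(1/3134760) - 1784085/4802573 = 0 - 1784085/4802573 = -1784085/4802573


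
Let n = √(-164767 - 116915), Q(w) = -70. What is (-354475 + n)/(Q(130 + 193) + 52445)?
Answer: -14179/2095 + 3*I*√31298/52375 ≈ -6.768 + 0.010133*I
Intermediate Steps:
n = 3*I*√31298 (n = √(-281682) = 3*I*√31298 ≈ 530.74*I)
(-354475 + n)/(Q(130 + 193) + 52445) = (-354475 + 3*I*√31298)/(-70 + 52445) = (-354475 + 3*I*√31298)/52375 = (-354475 + 3*I*√31298)*(1/52375) = -14179/2095 + 3*I*√31298/52375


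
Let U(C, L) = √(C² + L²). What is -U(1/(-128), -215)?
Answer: -√757350401/128 ≈ -215.00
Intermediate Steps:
-U(1/(-128), -215) = -√((1/(-128))² + (-215)²) = -√((-1/128)² + 46225) = -√(1/16384 + 46225) = -√(757350401/16384) = -√757350401/128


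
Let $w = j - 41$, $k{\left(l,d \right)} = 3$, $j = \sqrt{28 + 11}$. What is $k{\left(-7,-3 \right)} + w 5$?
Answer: $-202 + 5 \sqrt{39} \approx -170.77$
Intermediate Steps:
$j = \sqrt{39} \approx 6.245$
$w = -41 + \sqrt{39}$ ($w = \sqrt{39} - 41 = -41 + \sqrt{39} \approx -34.755$)
$k{\left(-7,-3 \right)} + w 5 = 3 + \left(-41 + \sqrt{39}\right) 5 = 3 - \left(205 - 5 \sqrt{39}\right) = -202 + 5 \sqrt{39}$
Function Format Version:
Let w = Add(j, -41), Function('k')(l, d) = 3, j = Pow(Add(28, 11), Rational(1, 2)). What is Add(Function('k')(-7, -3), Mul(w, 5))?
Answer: Add(-202, Mul(5, Pow(39, Rational(1, 2)))) ≈ -170.77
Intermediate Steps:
j = Pow(39, Rational(1, 2)) ≈ 6.2450
w = Add(-41, Pow(39, Rational(1, 2))) (w = Add(Pow(39, Rational(1, 2)), -41) = Add(-41, Pow(39, Rational(1, 2))) ≈ -34.755)
Add(Function('k')(-7, -3), Mul(w, 5)) = Add(3, Mul(Add(-41, Pow(39, Rational(1, 2))), 5)) = Add(3, Add(-205, Mul(5, Pow(39, Rational(1, 2))))) = Add(-202, Mul(5, Pow(39, Rational(1, 2))))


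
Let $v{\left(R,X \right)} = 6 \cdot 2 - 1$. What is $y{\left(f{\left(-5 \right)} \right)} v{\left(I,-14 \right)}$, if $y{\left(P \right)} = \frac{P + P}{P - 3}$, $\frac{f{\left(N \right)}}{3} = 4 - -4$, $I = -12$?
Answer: $\frac{176}{7} \approx 25.143$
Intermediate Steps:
$v{\left(R,X \right)} = 11$ ($v{\left(R,X \right)} = 12 - 1 = 11$)
$f{\left(N \right)} = 24$ ($f{\left(N \right)} = 3 \left(4 - -4\right) = 3 \left(4 + 4\right) = 3 \cdot 8 = 24$)
$y{\left(P \right)} = \frac{2 P}{-3 + P}$
$y{\left(f{\left(-5 \right)} \right)} v{\left(I,-14 \right)} = 2 \cdot 24 \frac{1}{-3 + 24} \cdot 11 = 2 \cdot 24 \cdot \frac{1}{21} \cdot 11 = \frac{16}{7} \cdot 11 = \frac{176}{7}$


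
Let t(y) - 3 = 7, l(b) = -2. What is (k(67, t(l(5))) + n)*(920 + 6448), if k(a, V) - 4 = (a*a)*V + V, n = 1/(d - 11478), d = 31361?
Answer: 6578343684744/19883 ≈ 3.3085e+8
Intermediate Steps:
t(y) = 10 (t(y) = 3 + 7 = 10)
n = 1/19883 (n = 1/(31361 - 11478) = 1/19883 ≈ 5.0294e-5)
k(a, V) = 4 + V + V*a² (k(a, V) = 4 + ((a*a)*V + V) = 4 + (a²*V + V) = 4 + (V*a² + V) = 4 + (V + V*a²) = 4 + V + V*a²)
(k(67, t(l(5))) + n)*(920 + 6448) = ((4 + 10 + 10*67²) + 1/19883)*(920 + 6448) = ((4 + 10 + 10*4489) + 1/19883)*7368 = ((4 + 10 + 44890) + 1/19883)*7368 = (44904 + 1/19883)*7368 = (892826233/19883)*7368 = 6578343684744/19883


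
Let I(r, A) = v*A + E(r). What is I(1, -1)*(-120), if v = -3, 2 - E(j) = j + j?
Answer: -360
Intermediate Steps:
E(j) = 2 - 2*j (E(j) = 2 - (j + j) = 2 - 2*j)
I(r, A) = 2 - 3*A - 2*r (I(r, A) = -3*A + (2 - 2*r) = 2 - 3*A - 2*r)
I(1, -1)*(-120) = (2 - 3*(-1) - 2*1)*(-120) = (2 + 3 - 2)*(-120) = 3*(-120) = -360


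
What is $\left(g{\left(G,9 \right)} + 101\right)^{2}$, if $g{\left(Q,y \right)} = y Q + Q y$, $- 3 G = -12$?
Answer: $29929$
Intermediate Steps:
$G = 4$ ($G = \left(- \frac{1}{3}\right) \left(-12\right) = 4$)
$g{\left(Q,y \right)} = 2 Q y$ ($g{\left(Q,y \right)} = Q y + Q y = 2 Q y$)
$\left(g{\left(G,9 \right)} + 101\right)^{2} = \left(2 \cdot 4 \cdot 9 + 101\right)^{2} = \left(72 + 101\right)^{2} = 173^{2} = 29929$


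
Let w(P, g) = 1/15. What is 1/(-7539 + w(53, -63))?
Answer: -15/113084 ≈ -0.00013264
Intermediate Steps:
w(P, g) = 1/15
1/(-7539 + w(53, -63)) = 1/(-7539 + 1/15) = 1/(-113084/15) = -15/113084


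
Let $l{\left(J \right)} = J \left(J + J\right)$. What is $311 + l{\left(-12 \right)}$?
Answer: $599$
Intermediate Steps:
$l{\left(J \right)} = 2 J^{2}$ ($l{\left(J \right)} = J 2 J = 2 J^{2}$)
$311 + l{\left(-12 \right)} = 311 + 2 \left(-12\right)^{2} = 311 + 2 \cdot 144 = 311 + 288 = 599$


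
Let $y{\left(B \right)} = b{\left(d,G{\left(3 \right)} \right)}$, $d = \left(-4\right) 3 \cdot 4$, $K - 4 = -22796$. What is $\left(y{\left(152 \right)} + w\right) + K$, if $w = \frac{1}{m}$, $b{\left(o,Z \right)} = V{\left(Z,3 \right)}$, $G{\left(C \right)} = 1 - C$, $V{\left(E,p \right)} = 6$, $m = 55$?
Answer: $- \frac{1253229}{55} \approx -22786.0$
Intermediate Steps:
$K = -22792$ ($K = 4 - 22796 = -22792$)
$d = -48$ ($d = \left(-12\right) 4 = -48$)
$b{\left(o,Z \right)} = 6$
$w = \frac{1}{55} \approx 0.018182$
$y{\left(B \right)} = 6$
$\left(y{\left(152 \right)} + w\right) + K = \left(6 + \frac{1}{55}\right) - 22792 = \frac{331}{55} - 22792 = - \frac{1253229}{55}$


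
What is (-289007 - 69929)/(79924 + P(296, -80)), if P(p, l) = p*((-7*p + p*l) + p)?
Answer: 89734/1863763 ≈ 0.048147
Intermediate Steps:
P(p, l) = p*(-6*p + l*p) (P(p, l) = p*((-7*p + l*p) + p) = p*(-6*p + l*p))
(-289007 - 69929)/(79924 + P(296, -80)) = (-289007 - 69929)/(79924 + 296²*(-6 - 80)) = -358936/(79924 + 87616*(-86)) = -358936/(79924 - 7534976) = -358936/(-7455052) = -358936*(-1/7455052) = 89734/1863763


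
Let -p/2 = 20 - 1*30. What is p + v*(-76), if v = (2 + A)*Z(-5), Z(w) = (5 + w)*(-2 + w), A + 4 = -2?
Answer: 20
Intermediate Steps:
A = -6 (A = -4 - 2 = -6)
Z(w) = (-2 + w)*(5 + w)
v = 0 (v = (2 - 6)*(-10 + (-5)² + 3*(-5)) = -4*(-10 + 25 - 15) = -4*0 = 0)
p = 20 (p = -2*(20 - 1*30) = -2*(20 - 30) = -2*(-10) = 20)
p + v*(-76) = 20 + 0*(-76) = 20 + 0 = 20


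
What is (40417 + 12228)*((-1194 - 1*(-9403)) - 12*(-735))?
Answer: 896491705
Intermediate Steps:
(40417 + 12228)*((-1194 - 1*(-9403)) - 12*(-735)) = 52645*((-1194 + 9403) + 8820) = 52645*(8209 + 8820) = 52645*17029 = 896491705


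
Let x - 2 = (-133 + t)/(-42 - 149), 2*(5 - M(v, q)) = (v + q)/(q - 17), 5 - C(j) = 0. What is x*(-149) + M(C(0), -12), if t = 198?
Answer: -2685461/11078 ≈ -242.41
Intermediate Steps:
C(j) = 5 (C(j) = 5 - 1*0 = 5 + 0 = 5)
M(v, q) = 5 - (q + v)/(2*(-17 + q)) (M(v, q) = 5 - (v + q)/(2*(q - 17)) = 5 - (q + v)/(2*(-17 + q)))
x = 317/191 (x = 2 + (-133 + 198)/(-42 - 149) = 2 + 65/(-191) = 2 + 65*(-1/191) = 2 - 65/191 = 317/191 ≈ 1.6597)
x*(-149) + M(C(0), -12) = (317/191)*(-149) + (-170 - 1*5 + 9*(-12))/(2*(-17 - 12)) = -47233/191 + (½)*(-170 - 5 - 108)/(-29) = -47233/191 + (½)*(-1/29)*(-283) = -47233/191 + 283/58 = -2685461/11078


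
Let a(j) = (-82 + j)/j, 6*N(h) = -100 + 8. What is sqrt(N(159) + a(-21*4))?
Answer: I*sqrt(2618)/14 ≈ 3.6547*I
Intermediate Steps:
N(h) = -46/3 (N(h) = (-100 + 8)/6 = (1/6)*(-92) = -46/3)
a(j) = (-82 + j)/j
sqrt(N(159) + a(-21*4)) = sqrt(-46/3 + (-82 - 21*4)/((-21*4))) = sqrt(-46/3 + (-82 - 84)/(-84)) = sqrt(-46/3 - 1/84*(-166)) = sqrt(-46/3 + 83/42) = sqrt(-187/14) = I*sqrt(2618)/14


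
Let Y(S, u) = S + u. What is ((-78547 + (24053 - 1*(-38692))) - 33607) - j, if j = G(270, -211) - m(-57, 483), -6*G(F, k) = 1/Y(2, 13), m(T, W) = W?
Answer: -4403339/90 ≈ -48926.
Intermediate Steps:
G(F, k) = -1/90 (G(F, k) = -1/(6*(2 + 13)) = -1/6/15 = -1/6*1/15 = -1/90)
j = -43471/90 (j = -1/90 - 1*483 = -1/90 - 483 = -43471/90 ≈ -483.01)
((-78547 + (24053 - 1*(-38692))) - 33607) - j = ((-78547 + (24053 - 1*(-38692))) - 33607) - 1*(-43471/90) = ((-78547 + (24053 + 38692)) - 33607) + 43471/90 = ((-78547 + 62745) - 33607) + 43471/90 = (-15802 - 33607) + 43471/90 = -49409 + 43471/90 = -4403339/90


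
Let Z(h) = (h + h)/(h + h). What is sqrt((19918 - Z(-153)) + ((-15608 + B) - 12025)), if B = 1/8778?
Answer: I*sqrt(594543130566)/8778 ≈ 87.841*I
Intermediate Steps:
B = 1/8778 ≈ 0.00011392
Z(h) = 1 (Z(h) = (2*h)/((2*h)) = (2*h)*(1/(2*h)) = 1)
sqrt((19918 - Z(-153)) + ((-15608 + B) - 12025)) = sqrt((19918 - 1*1) + ((-15608 + 1/8778) - 12025)) = sqrt((19918 - 1) + (-137007023/8778 - 12025)) = sqrt(19917 - 242562473/8778) = sqrt(-67731047/8778) = I*sqrt(594543130566)/8778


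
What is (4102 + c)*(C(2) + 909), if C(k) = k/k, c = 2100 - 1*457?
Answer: 5227950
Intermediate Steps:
c = 1643 (c = 2100 - 457 = 1643)
C(k) = 1
(4102 + c)*(C(2) + 909) = (4102 + 1643)*(1 + 909) = 5745*910 = 5227950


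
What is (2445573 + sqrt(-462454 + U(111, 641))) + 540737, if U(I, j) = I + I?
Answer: 2986310 + 2*I*sqrt(115558) ≈ 2.9863e+6 + 679.88*I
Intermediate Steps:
U(I, j) = 2*I
(2445573 + sqrt(-462454 + U(111, 641))) + 540737 = (2445573 + sqrt(-462454 + 2*111)) + 540737 = (2445573 + sqrt(-462454 + 222)) + 540737 = (2445573 + sqrt(-462232)) + 540737 = (2445573 + 2*I*sqrt(115558)) + 540737 = 2986310 + 2*I*sqrt(115558)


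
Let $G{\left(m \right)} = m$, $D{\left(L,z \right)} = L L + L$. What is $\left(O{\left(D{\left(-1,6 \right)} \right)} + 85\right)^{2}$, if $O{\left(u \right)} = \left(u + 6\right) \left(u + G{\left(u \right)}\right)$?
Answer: $7225$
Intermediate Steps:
$D{\left(L,z \right)} = L + L^{2}$ ($D{\left(L,z \right)} = L^{2} + L = L + L^{2}$)
$O{\left(u \right)} = 2 u \left(6 + u\right)$ ($O{\left(u \right)} = \left(u + 6\right) \left(u + u\right) = \left(6 + u\right) 2 u = 2 u \left(6 + u\right)$)
$\left(O{\left(D{\left(-1,6 \right)} \right)} + 85\right)^{2} = \left(2 \left(- (1 - 1)\right) \left(6 - \left(1 - 1\right)\right) + 85\right)^{2} = \left(2 \left(\left(-1\right) 0\right) \left(6 - 0\right) + 85\right)^{2} = \left(2 \cdot 0 \left(6 + 0\right) + 85\right)^{2} = \left(2 \cdot 0 \cdot 6 + 85\right)^{2} = \left(0 + 85\right)^{2} = 85^{2} = 7225$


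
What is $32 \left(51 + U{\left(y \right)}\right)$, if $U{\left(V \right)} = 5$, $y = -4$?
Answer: $1792$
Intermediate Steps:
$32 \left(51 + U{\left(y \right)}\right) = 32 \left(51 + 5\right) = 32 \cdot 56 = 1792$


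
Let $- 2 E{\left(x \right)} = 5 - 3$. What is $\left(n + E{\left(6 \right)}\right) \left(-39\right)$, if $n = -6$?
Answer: $273$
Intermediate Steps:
$E{\left(x \right)} = -1$ ($E{\left(x \right)} = - \frac{5 - 3}{2} = \left(- \frac{1}{2}\right) 2 = -1$)
$\left(n + E{\left(6 \right)}\right) \left(-39\right) = \left(-6 - 1\right) \left(-39\right) = \left(-7\right) \left(-39\right) = 273$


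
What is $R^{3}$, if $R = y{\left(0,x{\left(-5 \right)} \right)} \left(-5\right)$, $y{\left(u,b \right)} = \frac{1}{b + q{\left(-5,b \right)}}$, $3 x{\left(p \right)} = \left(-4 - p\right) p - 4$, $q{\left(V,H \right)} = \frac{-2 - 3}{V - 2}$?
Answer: $\frac{42875}{4096} \approx 10.468$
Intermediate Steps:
$q{\left(V,H \right)} = - \frac{5}{-2 + V}$
$x{\left(p \right)} = - \frac{4}{3} + \frac{p \left(-4 - p\right)}{3}$ ($x{\left(p \right)} = \frac{\left(-4 - p\right) p - 4}{3} = \frac{p \left(-4 - p\right) - 4}{3} = \frac{-4 + p \left(-4 - p\right)}{3} = - \frac{4}{3} + \frac{p \left(-4 - p\right)}{3}$)
$y{\left(u,b \right)} = \frac{1}{\frac{5}{7} + b}$ ($y{\left(u,b \right)} = \frac{1}{b - \frac{5}{-2 - 5}} = \frac{1}{b - \frac{5}{-7}} = \frac{1}{b - - \frac{5}{7}} = \frac{1}{b + \frac{5}{7}} = \frac{1}{\frac{5}{7} + b}$)
$R = \frac{35}{16}$ ($R = \frac{7}{5 + 7 \left(- \frac{4}{3} - - \frac{20}{3} - \frac{\left(-5\right)^{2}}{3}\right)} \left(-5\right) = \frac{7}{5 + 7 \left(- \frac{4}{3} + \frac{20}{3} - \frac{25}{3}\right)} \left(-5\right) = \frac{7}{5 + 7 \left(-3\right)} \left(-5\right) = \frac{7}{5 - 21} \left(-5\right) = \frac{7}{-16} \left(-5\right) = 7 \left(- \frac{1}{16}\right) \left(-5\right) = \left(- \frac{7}{16}\right) \left(-5\right) = \frac{35}{16} \approx 2.1875$)
$R^{3} = \left(\frac{35}{16}\right)^{3} = \frac{42875}{4096}$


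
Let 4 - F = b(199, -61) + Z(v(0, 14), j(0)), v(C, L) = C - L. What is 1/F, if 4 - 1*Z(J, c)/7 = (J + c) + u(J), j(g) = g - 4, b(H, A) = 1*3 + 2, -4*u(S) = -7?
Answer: -4/571 ≈ -0.0070053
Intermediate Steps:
u(S) = 7/4 (u(S) = -1/4*(-7) = 7/4)
b(H, A) = 5 (b(H, A) = 3 + 2 = 5)
j(g) = -4 + g
Z(J, c) = 63/4 - 7*J - 7*c (Z(J, c) = 28 - 7*((J + c) + 7/4) = 28 - 7*(7/4 + J + c) = 28 + (-49/4 - 7*J - 7*c) = 63/4 - 7*J - 7*c)
F = -571/4 (F = 4 - (5 + (63/4 - 7*(0 - 1*14) - 7*(-4 + 0))) = 4 - (5 + (63/4 - 7*(0 - 14) - 7*(-4))) = 4 - (5 + (63/4 - 7*(-14) + 28)) = 4 - (5 + (63/4 + 98 + 28)) = 4 - (5 + 567/4) = 4 - 1*587/4 = 4 - 587/4 = -571/4 ≈ -142.75)
1/F = 1/(-571/4) = -4/571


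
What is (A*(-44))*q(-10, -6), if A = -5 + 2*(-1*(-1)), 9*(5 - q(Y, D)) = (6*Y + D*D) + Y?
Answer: 3476/3 ≈ 1158.7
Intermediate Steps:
q(Y, D) = 5 - 7*Y/9 - D**2/9 (q(Y, D) = 5 - ((6*Y + D*D) + Y)/9 = 5 - ((6*Y + D**2) + Y)/9 = 5 - ((D**2 + 6*Y) + Y)/9 = 5 - (D**2 + 7*Y)/9 = 5 + (-7*Y/9 - D**2/9) = 5 - 7*Y/9 - D**2/9)
A = -3 (A = -5 + 2*1 = -5 + 2 = -3)
(A*(-44))*q(-10, -6) = (-3*(-44))*(5 - 7/9*(-10) - 1/9*(-6)**2) = 132*(5 + 70/9 - 1/9*36) = 132*(5 + 70/9 - 4) = 132*(79/9) = 3476/3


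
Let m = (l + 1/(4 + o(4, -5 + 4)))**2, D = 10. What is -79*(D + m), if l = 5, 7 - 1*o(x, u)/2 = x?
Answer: -284479/100 ≈ -2844.8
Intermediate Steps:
o(x, u) = 14 - 2*x
m = 2601/100 (m = (5 + 1/(4 + (14 - 2*4)))**2 = (5 + 1/(4 + (14 - 8)))**2 = (5 + 1/(4 + 6))**2 = (5 + 1/10)**2 = (51/10)**2 = 2601/100 ≈ 26.010)
-79*(D + m) = -79*(10 + 2601/100) = -79*3601/100 = -284479/100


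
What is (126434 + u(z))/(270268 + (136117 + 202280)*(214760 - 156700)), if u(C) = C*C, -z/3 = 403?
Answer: 1588115/19647600088 ≈ 8.0830e-5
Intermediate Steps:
z = -1209 (z = -3*403 = -1209)
u(C) = C**2
(126434 + u(z))/(270268 + (136117 + 202280)*(214760 - 156700)) = (126434 + (-1209)**2)/(270268 + (136117 + 202280)*(214760 - 156700)) = (126434 + 1461681)/(270268 + 338397*58060) = 1588115/(270268 + 19647329820) = 1588115/19647600088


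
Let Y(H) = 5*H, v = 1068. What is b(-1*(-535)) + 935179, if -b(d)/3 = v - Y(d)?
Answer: 940000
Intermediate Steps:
b(d) = -3204 + 15*d (b(d) = -3*(1068 - 5*d) = -3204 + 15*d)
b(-1*(-535)) + 935179 = (-3204 + 15*(-1*(-535))) + 935179 = (-3204 + 15*535) + 935179 = (-3204 + 8025) + 935179 = 4821 + 935179 = 940000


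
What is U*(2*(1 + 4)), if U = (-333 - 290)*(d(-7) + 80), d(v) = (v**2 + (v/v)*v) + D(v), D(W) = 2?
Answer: -772520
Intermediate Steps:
d(v) = 2 + v + v**2 (d(v) = (v**2 + (v/v)*v) + 2 = (v**2 + 1*v) + 2 = (v**2 + v) + 2 = (v + v**2) + 2 = 2 + v + v**2)
U = -77252 (U = (-333 - 290)*((2 - 7 + (-7)**2) + 80) = -623*((2 - 7 + 49) + 80) = -623*(44 + 80) = -623*124 = -77252)
U*(2*(1 + 4)) = -154504*(1 + 4) = -154504*5 = -77252*10 = -772520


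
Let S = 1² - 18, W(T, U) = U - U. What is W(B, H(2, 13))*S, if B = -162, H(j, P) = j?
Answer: 0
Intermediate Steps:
W(T, U) = 0
S = -17 (S = 1 - 18 = -17)
W(B, H(2, 13))*S = 0*(-17) = 0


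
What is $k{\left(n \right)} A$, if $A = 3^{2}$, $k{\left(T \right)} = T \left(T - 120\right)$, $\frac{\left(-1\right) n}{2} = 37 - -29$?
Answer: $299376$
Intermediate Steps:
$n = -132$ ($n = - 2 \left(37 - -29\right) = - 2 \left(37 + 29\right) = \left(-2\right) 66 = -132$)
$k{\left(T \right)} = T \left(-120 + T\right)$
$A = 9$
$k{\left(n \right)} A = - 132 \left(-120 - 132\right) 9 = \left(-132\right) \left(-252\right) 9 = 33264 \cdot 9 = 299376$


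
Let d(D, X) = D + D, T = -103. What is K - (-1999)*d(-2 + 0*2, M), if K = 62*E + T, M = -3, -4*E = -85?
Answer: -13563/2 ≈ -6781.5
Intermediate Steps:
E = 85/4 (E = -¼*(-85) = 85/4 ≈ 21.250)
d(D, X) = 2*D
K = 2429/2 (K = 62*(85/4) - 103 = 2635/2 - 103 = 2429/2 ≈ 1214.5)
K - (-1999)*d(-2 + 0*2, M) = 2429/2 - (-1999)*2*(-2 + 0*2) = 2429/2 - (-1999)*2*(-2 + 0) = 2429/2 - (-1999)*2*(-2) = 2429/2 - (-1999)*(-4) = 2429/2 - 1*7996 = 2429/2 - 7996 = -13563/2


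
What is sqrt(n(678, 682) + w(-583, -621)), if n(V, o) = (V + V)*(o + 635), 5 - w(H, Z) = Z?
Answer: sqrt(1786478) ≈ 1336.6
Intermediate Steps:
w(H, Z) = 5 - Z
n(V, o) = 2*V*(635 + o) (n(V, o) = (2*V)*(635 + o) = 2*V*(635 + o))
sqrt(n(678, 682) + w(-583, -621)) = sqrt(2*678*(635 + 682) + (5 - 1*(-621))) = sqrt(2*678*1317 + (5 + 621)) = sqrt(1785852 + 626) = sqrt(1786478)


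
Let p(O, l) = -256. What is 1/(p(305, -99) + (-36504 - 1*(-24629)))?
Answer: -1/12131 ≈ -8.2433e-5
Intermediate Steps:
1/(p(305, -99) + (-36504 - 1*(-24629))) = 1/(-256 + (-36504 - 1*(-24629))) = 1/(-256 + (-36504 + 24629)) = 1/(-256 - 11875) = 1/(-12131) = -1/12131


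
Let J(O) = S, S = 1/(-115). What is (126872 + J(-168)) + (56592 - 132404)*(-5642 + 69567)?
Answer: -557307851221/115 ≈ -4.8462e+9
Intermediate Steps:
S = -1/115 ≈ -0.0086956
J(O) = -1/115
(126872 + J(-168)) + (56592 - 132404)*(-5642 + 69567) = (126872 - 1/115) + (56592 - 132404)*(-5642 + 69567) = 14590279/115 - 75812*63925 = 14590279/115 - 4846282100 = -557307851221/115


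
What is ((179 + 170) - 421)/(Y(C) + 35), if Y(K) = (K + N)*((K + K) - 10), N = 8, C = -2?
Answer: 72/49 ≈ 1.4694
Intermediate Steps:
Y(K) = (-10 + 2*K)*(8 + K) (Y(K) = (K + 8)*((K + K) - 10) = (8 + K)*(2*K - 10) = (8 + K)*(-10 + 2*K) = (-10 + 2*K)*(8 + K))
((179 + 170) - 421)/(Y(C) + 35) = ((179 + 170) - 421)/((-80 + 2*(-2)**2 + 6*(-2)) + 35) = (349 - 421)/((-80 + 2*4 - 12) + 35) = -72/((-80 + 8 - 12) + 35) = -72/(-84 + 35) = -72/(-49) = -72*(-1/49) = 72/49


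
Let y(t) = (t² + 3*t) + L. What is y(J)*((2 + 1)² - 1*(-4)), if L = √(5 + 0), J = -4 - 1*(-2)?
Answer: -26 + 13*√5 ≈ 3.0689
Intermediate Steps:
J = -2 (J = -4 + 2 = -2)
L = √5 ≈ 2.2361
y(t) = √5 + t² + 3*t (y(t) = (t² + 3*t) + √5 = √5 + t² + 3*t)
y(J)*((2 + 1)² - 1*(-4)) = (√5 + (-2)² + 3*(-2))*((2 + 1)² - 1*(-4)) = (√5 + 4 - 6)*(3² + 4) = (-2 + √5)*(9 + 4) = (-2 + √5)*13 = -26 + 13*√5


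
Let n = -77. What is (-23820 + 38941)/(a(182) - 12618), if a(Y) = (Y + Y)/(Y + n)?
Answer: -226815/189218 ≈ -1.1987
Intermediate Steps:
a(Y) = 2*Y/(-77 + Y) (a(Y) = (Y + Y)/(Y - 77) = (2*Y)/(-77 + Y) = 2*Y/(-77 + Y))
(-23820 + 38941)/(a(182) - 12618) = (-23820 + 38941)/(2*182/(-77 + 182) - 12618) = 15121/(2*182/105 - 12618) = 15121/(2*182*(1/105) - 12618) = 15121/(52/15 - 12618) = 15121/(-189218/15) = 15121*(-15/189218) = -226815/189218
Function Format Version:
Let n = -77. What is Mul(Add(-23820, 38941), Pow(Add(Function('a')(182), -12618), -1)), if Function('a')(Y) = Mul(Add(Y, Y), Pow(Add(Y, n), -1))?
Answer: Rational(-226815, 189218) ≈ -1.1987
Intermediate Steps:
Function('a')(Y) = Mul(2, Y, Pow(Add(-77, Y), -1)) (Function('a')(Y) = Mul(Add(Y, Y), Pow(Add(Y, -77), -1)) = Mul(Mul(2, Y), Pow(Add(-77, Y), -1)) = Mul(2, Y, Pow(Add(-77, Y), -1)))
Mul(Add(-23820, 38941), Pow(Add(Function('a')(182), -12618), -1)) = Mul(Add(-23820, 38941), Pow(Add(Mul(2, 182, Pow(Add(-77, 182), -1)), -12618), -1)) = Mul(15121, Pow(Add(Mul(2, 182, Pow(105, -1)), -12618), -1)) = Mul(15121, Pow(Add(Mul(2, 182, Rational(1, 105)), -12618), -1)) = Mul(15121, Pow(Add(Rational(52, 15), -12618), -1)) = Mul(15121, Pow(Rational(-189218, 15), -1)) = Mul(15121, Rational(-15, 189218)) = Rational(-226815, 189218)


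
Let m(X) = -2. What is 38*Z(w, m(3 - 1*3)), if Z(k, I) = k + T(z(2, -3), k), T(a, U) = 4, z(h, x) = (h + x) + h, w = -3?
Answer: 38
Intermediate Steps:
z(h, x) = x + 2*h
Z(k, I) = 4 + k (Z(k, I) = k + 4 = 4 + k)
38*Z(w, m(3 - 1*3)) = 38*(4 - 3) = 38*1 = 38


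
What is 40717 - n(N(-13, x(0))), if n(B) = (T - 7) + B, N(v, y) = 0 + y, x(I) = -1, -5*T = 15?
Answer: 40728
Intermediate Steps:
T = -3 (T = -⅕*15 = -3)
N(v, y) = y
n(B) = -10 + B (n(B) = (-3 - 7) + B = -10 + B)
40717 - n(N(-13, x(0))) = 40717 - (-10 - 1) = 40717 - 1*(-11) = 40717 + 11 = 40728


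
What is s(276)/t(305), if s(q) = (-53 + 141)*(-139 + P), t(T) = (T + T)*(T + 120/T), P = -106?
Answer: -2156/18629 ≈ -0.11573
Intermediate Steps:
t(T) = 2*T*(T + 120/T) (t(T) = (2*T)*(T + 120/T) = 2*T*(T + 120/T))
s(q) = -21560 (s(q) = (-53 + 141)*(-139 - 106) = 88*(-245) = -21560)
s(276)/t(305) = -21560/(240 + 2*305²) = -21560/(240 + 2*93025) = -21560/(240 + 186050) = -21560/186290 = -21560*1/186290 = -2156/18629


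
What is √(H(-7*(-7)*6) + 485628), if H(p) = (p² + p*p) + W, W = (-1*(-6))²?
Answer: 2*√164634 ≈ 811.50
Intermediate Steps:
W = 36 (W = 6² = 36)
H(p) = 36 + 2*p² (H(p) = (p² + p*p) + 36 = (p² + p²) + 36 = 2*p² + 36 = 36 + 2*p²)
√(H(-7*(-7)*6) + 485628) = √((36 + 2*(-7*(-7)*6)²) + 485628) = √((36 + 2*(49*6)²) + 485628) = √((36 + 2*294²) + 485628) = √((36 + 2*86436) + 485628) = √((36 + 172872) + 485628) = √(172908 + 485628) = √658536 = 2*√164634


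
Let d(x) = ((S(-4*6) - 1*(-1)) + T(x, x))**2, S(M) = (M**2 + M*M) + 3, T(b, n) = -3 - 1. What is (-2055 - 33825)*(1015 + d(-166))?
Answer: -47652909720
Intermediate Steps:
T(b, n) = -4
S(M) = 3 + 2*M**2 (S(M) = (M**2 + M**2) + 3 = 2*M**2 + 3 = 3 + 2*M**2)
d(x) = 1327104 (d(x) = (((3 + 2*(-4*6)**2) - 1*(-1)) - 4)**2 = (((3 + 2*(-24)**2) + 1) - 4)**2 = (((3 + 2*576) + 1) - 4)**2 = (((3 + 1152) + 1) - 4)**2 = ((1155 + 1) - 4)**2 = (1156 - 4)**2 = 1152**2 = 1327104)
(-2055 - 33825)*(1015 + d(-166)) = (-2055 - 33825)*(1015 + 1327104) = -35880*1328119 = -47652909720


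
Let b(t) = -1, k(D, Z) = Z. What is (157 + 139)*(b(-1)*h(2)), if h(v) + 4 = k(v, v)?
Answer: 592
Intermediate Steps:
h(v) = -4 + v
(157 + 139)*(b(-1)*h(2)) = (157 + 139)*(-(-4 + 2)) = 296*(-1*(-2)) = 296*2 = 592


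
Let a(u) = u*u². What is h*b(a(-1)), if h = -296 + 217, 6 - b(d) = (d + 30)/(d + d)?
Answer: -3239/2 ≈ -1619.5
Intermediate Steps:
a(u) = u³
b(d) = 6 - (30 + d)/(2*d) (b(d) = 6 - (d + 30)/(d + d) = 6 - (30 + d)/(2*d))
h = -79
h*b(a(-1)) = -79*(11/2 - 15/((-1)³)) = -79*(11/2 - 15/(-1)) = -79*(11/2 - 15*(-1)) = -79*(11/2 + 15) = -79*41/2 = -3239/2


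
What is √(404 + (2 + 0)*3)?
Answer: √410 ≈ 20.248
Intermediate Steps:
√(404 + (2 + 0)*3) = √(404 + 2*3) = √(404 + 6) = √410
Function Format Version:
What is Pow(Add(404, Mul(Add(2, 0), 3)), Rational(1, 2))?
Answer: Pow(410, Rational(1, 2)) ≈ 20.248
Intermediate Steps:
Pow(Add(404, Mul(Add(2, 0), 3)), Rational(1, 2)) = Pow(Add(404, Mul(2, 3)), Rational(1, 2)) = Pow(Add(404, 6), Rational(1, 2)) = Pow(410, Rational(1, 2))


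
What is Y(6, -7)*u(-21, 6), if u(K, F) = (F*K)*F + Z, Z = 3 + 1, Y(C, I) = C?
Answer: -4512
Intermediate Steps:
Z = 4
u(K, F) = 4 + K*F**2 (u(K, F) = (F*K)*F + 4 = K*F**2 + 4 = 4 + K*F**2)
Y(6, -7)*u(-21, 6) = 6*(4 - 21*6**2) = 6*(4 - 21*36) = 6*(4 - 756) = 6*(-752) = -4512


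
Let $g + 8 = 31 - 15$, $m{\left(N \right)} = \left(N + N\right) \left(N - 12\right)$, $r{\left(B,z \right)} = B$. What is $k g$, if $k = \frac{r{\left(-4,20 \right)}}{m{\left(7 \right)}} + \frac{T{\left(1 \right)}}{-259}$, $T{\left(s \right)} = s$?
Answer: $\frac{552}{1295} \approx 0.42625$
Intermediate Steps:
$m{\left(N \right)} = 2 N \left(-12 + N\right)$
$g = 8$ ($g = -8 + \left(31 - 15\right) = -8 + 16 = 8$)
$k = \frac{69}{1295}$ ($k = - \frac{4}{2 \cdot 7 \left(-12 + 7\right)} + 1 \frac{1}{-259} = - \frac{4}{2 \cdot 7 \left(-5\right)} + 1 \left(- \frac{1}{259}\right) = - \frac{4}{-70} - \frac{1}{259} = \left(-4\right) \left(- \frac{1}{70}\right) - \frac{1}{259} = \frac{2}{35} - \frac{1}{259} = \frac{69}{1295} \approx 0.053282$)
$k g = \frac{69}{1295} \cdot 8 = \frac{552}{1295}$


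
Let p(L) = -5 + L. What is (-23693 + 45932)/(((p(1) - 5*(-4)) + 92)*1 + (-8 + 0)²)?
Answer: 22239/172 ≈ 129.30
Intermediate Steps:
(-23693 + 45932)/(((p(1) - 5*(-4)) + 92)*1 + (-8 + 0)²) = (-23693 + 45932)/((((-5 + 1) - 5*(-4)) + 92)*1 + (-8 + 0)²) = 22239/(((-4 + 20) + 92)*1 + (-8)²) = 22239/((16 + 92)*1 + 64) = 22239/(108*1 + 64) = 22239/(108 + 64) = 22239/172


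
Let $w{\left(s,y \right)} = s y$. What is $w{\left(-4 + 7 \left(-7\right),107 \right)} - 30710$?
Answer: $-36381$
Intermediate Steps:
$w{\left(-4 + 7 \left(-7\right),107 \right)} - 30710 = \left(-4 + 7 \left(-7\right)\right) 107 - 30710 = \left(-4 - 49\right) 107 - 30710 = \left(-53\right) 107 - 30710 = -5671 - 30710 = -36381$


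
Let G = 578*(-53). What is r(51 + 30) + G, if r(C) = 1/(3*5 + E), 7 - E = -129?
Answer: -4625733/151 ≈ -30634.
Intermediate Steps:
E = 136 (E = 7 - 1*(-129) = 7 + 129 = 136)
G = -30634
r(C) = 1/151 (r(C) = 1/(3*5 + 136) = 1/(15 + 136) = 1/151)
r(51 + 30) + G = 1/151 - 30634 = -4625733/151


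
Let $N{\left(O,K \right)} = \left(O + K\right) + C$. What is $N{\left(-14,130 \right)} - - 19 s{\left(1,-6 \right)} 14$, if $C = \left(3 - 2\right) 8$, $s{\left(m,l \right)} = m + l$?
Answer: $-1206$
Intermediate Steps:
$s{\left(m,l \right)} = l + m$
$C = 8$ ($C = 1 \cdot 8 = 8$)
$N{\left(O,K \right)} = 8 + K + O$ ($N{\left(O,K \right)} = \left(O + K\right) + 8 = \left(K + O\right) + 8 = 8 + K + O$)
$N{\left(-14,130 \right)} - - 19 s{\left(1,-6 \right)} 14 = \left(8 + 130 - 14\right) - - 19 \left(-6 + 1\right) 14 = 124 - \left(-19\right) \left(-5\right) 14 = 124 - 95 \cdot 14 = 124 - 1330 = -1206$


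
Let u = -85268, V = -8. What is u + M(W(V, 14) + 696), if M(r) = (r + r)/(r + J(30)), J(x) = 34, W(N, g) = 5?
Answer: -62670578/735 ≈ -85266.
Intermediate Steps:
M(r) = 2*r/(34 + r) (M(r) = (r + r)/(r + 34) = (2*r)/(34 + r) = 2*r/(34 + r))
u + M(W(V, 14) + 696) = -85268 + 2*(5 + 696)/(34 + (5 + 696)) = -85268 + 2*701/(34 + 701) = -85268 + 2*701/735 = -85268 + 2*701*(1/735) = -85268 + 1402/735 = -62670578/735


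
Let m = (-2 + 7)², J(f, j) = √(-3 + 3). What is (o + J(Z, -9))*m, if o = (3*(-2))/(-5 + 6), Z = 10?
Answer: -150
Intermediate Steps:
J(f, j) = 0 (J(f, j) = √0 = 0)
m = 25 (m = 5² = 25)
o = -6 (o = -6/1 = -6*1 = -6)
(o + J(Z, -9))*m = (-6 + 0)*25 = -6*25 = -150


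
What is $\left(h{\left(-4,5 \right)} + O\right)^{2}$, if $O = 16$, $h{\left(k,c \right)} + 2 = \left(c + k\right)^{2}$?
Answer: $225$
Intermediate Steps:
$h{\left(k,c \right)} = -2 + \left(c + k\right)^{2}$
$\left(h{\left(-4,5 \right)} + O\right)^{2} = \left(\left(-2 + \left(5 - 4\right)^{2}\right) + 16\right)^{2} = \left(\left(-2 + 1^{2}\right) + 16\right)^{2} = \left(\left(-2 + 1\right) + 16\right)^{2} = \left(-1 + 16\right)^{2} = 15^{2} = 225$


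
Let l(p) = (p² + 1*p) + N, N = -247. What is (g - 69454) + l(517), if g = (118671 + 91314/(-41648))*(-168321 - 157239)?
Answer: -5292805783650/137 ≈ -3.8634e+10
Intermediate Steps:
g = -5292832924035/137 (g = (118671 + 91314*(-1/41648))*(-325560) = (118671 - 2403/1096)*(-325560) = (130061013/1096)*(-325560) = -5292832924035/137 ≈ -3.8634e+10)
l(p) = -247 + p + p² (l(p) = (p² + 1*p) - 247 = (p² + p) - 247 = (p + p²) - 247 = -247 + p + p²)
(g - 69454) + l(517) = (-5292832924035/137 - 69454) + (-247 + 517 + 517²) = -5292842439233/137 + (-247 + 517 + 267289) = -5292842439233/137 + 267559 = -5292805783650/137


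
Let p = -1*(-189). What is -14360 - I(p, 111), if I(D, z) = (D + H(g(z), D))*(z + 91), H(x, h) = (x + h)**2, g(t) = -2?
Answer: -7116276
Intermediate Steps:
p = 189
H(x, h) = (h + x)**2
I(D, z) = (91 + z)*(D + (-2 + D)**2) (I(D, z) = (D + (D - 2)**2)*(z + 91) = (D + (-2 + D)**2)*(91 + z) = (91 + z)*(D + (-2 + D)**2))
-14360 - I(p, 111) = -14360 - (91*189 + 91*(-2 + 189)**2 + 189*111 + 111*(-2 + 189)**2) = -14360 - (17199 + 91*187**2 + 20979 + 111*187**2) = -14360 - (17199 + 91*34969 + 20979 + 111*34969) = -14360 - (17199 + 3182179 + 20979 + 3881559) = -14360 - 1*7101916 = -14360 - 7101916 = -7116276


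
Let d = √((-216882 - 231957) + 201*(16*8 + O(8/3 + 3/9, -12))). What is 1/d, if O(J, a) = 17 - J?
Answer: -I*√420297/420297 ≈ -0.0015425*I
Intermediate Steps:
d = I*√420297 (d = √((-216882 - 231957) + 201*(16*8 + (17 - (8/3 + 3/9)))) = √(-448839 + 201*(128 + (17 - (8*(⅓) + 3*(⅑))))) = √(-448839 + 201*(128 + (17 - (8/3 + ⅓)))) = √(-448839 + 201*(128 + (17 - 1*3))) = √(-448839 + 201*(128 + (17 - 3))) = √(-448839 + 201*(128 + 14)) = √(-448839 + 201*142) = √(-448839 + 28542) = √(-420297) = I*√420297 ≈ 648.3*I)
1/d = 1/(I*√420297) = -I*√420297/420297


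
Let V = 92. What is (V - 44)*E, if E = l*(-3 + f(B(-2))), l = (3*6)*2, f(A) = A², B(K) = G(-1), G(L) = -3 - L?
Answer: 1728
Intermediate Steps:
B(K) = -2 (B(K) = -3 - 1*(-1) = -3 + 1 = -2)
l = 36 (l = 18*2 = 36)
E = 36 (E = 36*(-3 + (-2)²) = 36*(-3 + 4) = 36*1 = 36)
(V - 44)*E = (92 - 44)*36 = 48*36 = 1728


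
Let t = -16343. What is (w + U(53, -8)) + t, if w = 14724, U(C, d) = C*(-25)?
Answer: -2944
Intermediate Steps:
U(C, d) = -25*C
(w + U(53, -8)) + t = (14724 - 25*53) - 16343 = (14724 - 1325) - 16343 = 13399 - 16343 = -2944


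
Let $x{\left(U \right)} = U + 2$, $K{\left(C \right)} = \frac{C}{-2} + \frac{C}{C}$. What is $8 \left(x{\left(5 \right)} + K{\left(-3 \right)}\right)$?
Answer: $76$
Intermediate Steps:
$K{\left(C \right)} = 1 - \frac{C}{2}$ ($K{\left(C \right)} = C \left(- \frac{1}{2}\right) + 1 = - \frac{C}{2} + 1 = 1 - \frac{C}{2}$)
$x{\left(U \right)} = 2 + U$
$8 \left(x{\left(5 \right)} + K{\left(-3 \right)}\right) = 8 \left(\left(2 + 5\right) + \left(1 - - \frac{3}{2}\right)\right) = 8 \left(7 + \left(1 + \frac{3}{2}\right)\right) = 8 \left(7 + \frac{5}{2}\right) = 8 \cdot \frac{19}{2} = 76$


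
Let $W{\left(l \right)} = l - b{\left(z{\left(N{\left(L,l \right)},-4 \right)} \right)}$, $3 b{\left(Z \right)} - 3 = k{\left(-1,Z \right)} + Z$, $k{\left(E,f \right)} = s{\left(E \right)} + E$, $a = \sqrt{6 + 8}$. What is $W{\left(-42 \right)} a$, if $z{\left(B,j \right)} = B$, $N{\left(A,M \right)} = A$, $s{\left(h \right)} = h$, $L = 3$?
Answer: $- \frac{130 \sqrt{14}}{3} \approx -162.14$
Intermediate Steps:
$a = \sqrt{14} \approx 3.7417$
$k{\left(E,f \right)} = 2 E$ ($k{\left(E,f \right)} = E + E = 2 E$)
$b{\left(Z \right)} = \frac{1}{3} + \frac{Z}{3}$ ($b{\left(Z \right)} = 1 + \frac{2 \left(-1\right) + Z}{3} = 1 + \frac{-2 + Z}{3} = 1 + \left(- \frac{2}{3} + \frac{Z}{3}\right) = \frac{1}{3} + \frac{Z}{3}$)
$W{\left(l \right)} = - \frac{4}{3} + l$ ($W{\left(l \right)} = l - \left(\frac{1}{3} + \frac{1}{3} \cdot 3\right) = l - \left(\frac{1}{3} + 1\right) = l - \frac{4}{3} = - \frac{4}{3} + l$)
$W{\left(-42 \right)} a = \left(- \frac{4}{3} - 42\right) \sqrt{14} = - \frac{130 \sqrt{14}}{3}$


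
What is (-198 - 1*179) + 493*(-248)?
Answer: -122641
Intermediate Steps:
(-198 - 1*179) + 493*(-248) = (-198 - 179) - 122264 = -377 - 122264 = -122641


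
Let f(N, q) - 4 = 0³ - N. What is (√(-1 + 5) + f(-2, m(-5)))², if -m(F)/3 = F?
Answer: 64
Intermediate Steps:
m(F) = -3*F
f(N, q) = 4 - N (f(N, q) = 4 + (0³ - N) = 4 + (0 - N) = 4 - N)
(√(-1 + 5) + f(-2, m(-5)))² = (√(-1 + 5) + (4 - 1*(-2)))² = (√4 + (4 + 2))² = (2 + 6)² = 8² = 64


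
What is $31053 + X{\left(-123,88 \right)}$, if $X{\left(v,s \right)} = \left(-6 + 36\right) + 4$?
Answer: $31087$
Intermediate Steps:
$X{\left(v,s \right)} = 34$ ($X{\left(v,s \right)} = 30 + 4 = 34$)
$31053 + X{\left(-123,88 \right)} = 31053 + 34 = 31087$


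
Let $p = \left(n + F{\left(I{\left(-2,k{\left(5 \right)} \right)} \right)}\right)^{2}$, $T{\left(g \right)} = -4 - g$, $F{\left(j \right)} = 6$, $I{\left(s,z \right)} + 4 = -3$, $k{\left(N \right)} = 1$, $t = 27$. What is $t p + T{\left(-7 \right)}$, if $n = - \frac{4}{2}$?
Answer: $435$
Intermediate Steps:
$I{\left(s,z \right)} = -7$ ($I{\left(s,z \right)} = -4 - 3 = -7$)
$n = -2$ ($n = \left(-4\right) \frac{1}{2} = -2$)
$p = 16$ ($p = \left(-2 + 6\right)^{2} = 4^{2} = 16$)
$t p + T{\left(-7 \right)} = 27 \cdot 16 - -3 = 432 + \left(-4 + 7\right) = 432 + 3 = 435$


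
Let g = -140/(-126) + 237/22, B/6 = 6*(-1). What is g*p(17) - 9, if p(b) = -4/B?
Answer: -13685/1782 ≈ -7.6796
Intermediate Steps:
B = -36 (B = 6*(6*(-1)) = 6*(-6) = -36)
g = 2353/198 (g = -140*(-1/126) + 237*(1/22) = 10/9 + 237/22 = 2353/198 ≈ 11.884)
p(b) = 1/9 (p(b) = -4/(-36) = -4*(-1/36) = 1/9)
g*p(17) - 9 = (2353/198)*(1/9) - 9 = 2353/1782 - 9 = -13685/1782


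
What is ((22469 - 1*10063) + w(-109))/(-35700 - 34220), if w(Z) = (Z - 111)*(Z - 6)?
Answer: -18853/34960 ≈ -0.53927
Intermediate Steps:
w(Z) = (-111 + Z)*(-6 + Z)
((22469 - 1*10063) + w(-109))/(-35700 - 34220) = ((22469 - 1*10063) + (666 + (-109)² - 117*(-109)))/(-35700 - 34220) = ((22469 - 10063) + (666 + 11881 + 12753))/(-69920) = (12406 + 25300)*(-1/69920) = 37706*(-1/69920) = -18853/34960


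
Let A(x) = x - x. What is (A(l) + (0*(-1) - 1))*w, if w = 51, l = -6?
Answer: -51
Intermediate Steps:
A(x) = 0
(A(l) + (0*(-1) - 1))*w = (0 + (0*(-1) - 1))*51 = (0 + (0 - 1))*51 = (0 - 1)*51 = -1*51 = -51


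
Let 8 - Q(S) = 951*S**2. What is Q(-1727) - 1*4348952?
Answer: -2840734023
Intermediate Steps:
Q(S) = 8 - 951*S**2
Q(-1727) - 1*4348952 = (8 - 951*(-1727)**2) - 1*4348952 = (8 - 951*2982529) - 4348952 = (8 - 2836385079) - 4348952 = -2836385071 - 4348952 = -2840734023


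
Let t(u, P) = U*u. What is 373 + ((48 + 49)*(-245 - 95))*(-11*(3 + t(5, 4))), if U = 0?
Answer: 1088713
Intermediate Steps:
t(u, P) = 0 (t(u, P) = 0*u = 0)
373 + ((48 + 49)*(-245 - 95))*(-11*(3 + t(5, 4))) = 373 + ((48 + 49)*(-245 - 95))*(-11*(3 + 0)) = 373 + (97*(-340))*(-11*3) = 373 - 32980*(-33) = 373 + 1088340 = 1088713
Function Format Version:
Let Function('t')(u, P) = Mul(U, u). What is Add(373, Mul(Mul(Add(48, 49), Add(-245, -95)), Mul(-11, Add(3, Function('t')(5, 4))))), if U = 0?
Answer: 1088713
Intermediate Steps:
Function('t')(u, P) = 0 (Function('t')(u, P) = Mul(0, u) = 0)
Add(373, Mul(Mul(Add(48, 49), Add(-245, -95)), Mul(-11, Add(3, Function('t')(5, 4))))) = Add(373, Mul(Mul(Add(48, 49), Add(-245, -95)), Mul(-11, Add(3, 0)))) = Add(373, Mul(Mul(97, -340), Mul(-11, 3))) = Add(373, Mul(-32980, -33)) = Add(373, 1088340) = 1088713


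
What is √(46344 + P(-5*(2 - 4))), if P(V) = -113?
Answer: √46231 ≈ 215.01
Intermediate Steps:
√(46344 + P(-5*(2 - 4))) = √(46344 - 113) = √46231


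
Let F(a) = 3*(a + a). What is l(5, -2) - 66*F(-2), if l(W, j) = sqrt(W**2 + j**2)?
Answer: 792 + sqrt(29) ≈ 797.38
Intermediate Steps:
F(a) = 6*a (F(a) = 3*(2*a) = 6*a)
l(5, -2) - 66*F(-2) = sqrt(5**2 + (-2)**2) - 396*(-2) = sqrt(25 + 4) - 66*(-12) = sqrt(29) + 792 = 792 + sqrt(29)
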